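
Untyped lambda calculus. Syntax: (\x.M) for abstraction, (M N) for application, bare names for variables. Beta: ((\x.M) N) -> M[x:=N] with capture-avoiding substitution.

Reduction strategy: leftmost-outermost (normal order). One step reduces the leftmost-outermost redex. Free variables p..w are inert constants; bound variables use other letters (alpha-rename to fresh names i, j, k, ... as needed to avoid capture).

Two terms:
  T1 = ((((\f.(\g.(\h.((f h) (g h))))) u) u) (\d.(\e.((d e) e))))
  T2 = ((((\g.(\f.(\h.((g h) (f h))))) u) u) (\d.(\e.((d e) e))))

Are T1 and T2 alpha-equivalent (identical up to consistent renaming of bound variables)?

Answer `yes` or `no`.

Answer: yes

Derivation:
Term 1: ((((\f.(\g.(\h.((f h) (g h))))) u) u) (\d.(\e.((d e) e))))
Term 2: ((((\g.(\f.(\h.((g h) (f h))))) u) u) (\d.(\e.((d e) e))))
Alpha-equivalence: compare structure up to binder renaming.
Result: True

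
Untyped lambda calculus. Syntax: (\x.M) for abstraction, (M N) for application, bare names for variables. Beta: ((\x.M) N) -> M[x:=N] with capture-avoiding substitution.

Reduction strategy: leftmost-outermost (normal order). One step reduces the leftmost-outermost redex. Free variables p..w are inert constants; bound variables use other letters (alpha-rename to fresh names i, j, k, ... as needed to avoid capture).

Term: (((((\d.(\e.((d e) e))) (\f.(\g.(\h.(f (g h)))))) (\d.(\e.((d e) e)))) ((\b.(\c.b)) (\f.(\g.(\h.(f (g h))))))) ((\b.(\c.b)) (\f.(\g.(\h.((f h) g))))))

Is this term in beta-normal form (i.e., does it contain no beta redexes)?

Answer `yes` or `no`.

Term: (((((\d.(\e.((d e) e))) (\f.(\g.(\h.(f (g h)))))) (\d.(\e.((d e) e)))) ((\b.(\c.b)) (\f.(\g.(\h.(f (g h))))))) ((\b.(\c.b)) (\f.(\g.(\h.((f h) g))))))
Found 3 beta redex(es).

Answer: no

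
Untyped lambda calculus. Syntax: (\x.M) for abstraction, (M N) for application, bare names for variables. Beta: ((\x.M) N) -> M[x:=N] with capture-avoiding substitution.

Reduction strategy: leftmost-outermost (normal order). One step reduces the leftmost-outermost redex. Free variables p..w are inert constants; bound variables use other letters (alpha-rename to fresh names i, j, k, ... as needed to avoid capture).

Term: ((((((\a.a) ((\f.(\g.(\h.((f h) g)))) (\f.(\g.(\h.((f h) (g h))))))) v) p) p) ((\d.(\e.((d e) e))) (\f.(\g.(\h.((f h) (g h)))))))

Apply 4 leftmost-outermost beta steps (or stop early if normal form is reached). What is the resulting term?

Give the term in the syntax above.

Answer: (((((\f.(\g.(\h.((f h) (g h))))) p) v) p) ((\d.(\e.((d e) e))) (\f.(\g.(\h.((f h) (g h)))))))

Derivation:
Step 0: ((((((\a.a) ((\f.(\g.(\h.((f h) g)))) (\f.(\g.(\h.((f h) (g h))))))) v) p) p) ((\d.(\e.((d e) e))) (\f.(\g.(\h.((f h) (g h)))))))
Step 1: ((((((\f.(\g.(\h.((f h) g)))) (\f.(\g.(\h.((f h) (g h)))))) v) p) p) ((\d.(\e.((d e) e))) (\f.(\g.(\h.((f h) (g h)))))))
Step 2: (((((\g.(\h.(((\f.(\g.(\h.((f h) (g h))))) h) g))) v) p) p) ((\d.(\e.((d e) e))) (\f.(\g.(\h.((f h) (g h)))))))
Step 3: ((((\h.(((\f.(\g.(\h.((f h) (g h))))) h) v)) p) p) ((\d.(\e.((d e) e))) (\f.(\g.(\h.((f h) (g h)))))))
Step 4: (((((\f.(\g.(\h.((f h) (g h))))) p) v) p) ((\d.(\e.((d e) e))) (\f.(\g.(\h.((f h) (g h)))))))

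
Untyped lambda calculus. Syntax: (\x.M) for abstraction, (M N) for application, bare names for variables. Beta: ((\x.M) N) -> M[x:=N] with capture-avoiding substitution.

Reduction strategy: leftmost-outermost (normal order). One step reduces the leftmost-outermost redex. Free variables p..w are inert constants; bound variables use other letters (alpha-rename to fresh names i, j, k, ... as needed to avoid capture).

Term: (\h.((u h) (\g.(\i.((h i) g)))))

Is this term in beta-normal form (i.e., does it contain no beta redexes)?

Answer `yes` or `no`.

Term: (\h.((u h) (\g.(\i.((h i) g)))))
No beta redexes found.

Answer: yes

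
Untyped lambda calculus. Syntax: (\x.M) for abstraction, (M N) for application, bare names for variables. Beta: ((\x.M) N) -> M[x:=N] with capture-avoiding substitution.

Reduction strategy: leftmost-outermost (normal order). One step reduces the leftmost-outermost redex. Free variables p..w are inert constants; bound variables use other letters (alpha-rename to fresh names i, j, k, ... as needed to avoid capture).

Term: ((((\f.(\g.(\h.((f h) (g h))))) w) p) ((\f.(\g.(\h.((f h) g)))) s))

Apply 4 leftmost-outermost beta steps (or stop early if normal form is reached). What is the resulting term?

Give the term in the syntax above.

Answer: ((w (\g.(\h.((s h) g)))) (p ((\f.(\g.(\h.((f h) g)))) s)))

Derivation:
Step 0: ((((\f.(\g.(\h.((f h) (g h))))) w) p) ((\f.(\g.(\h.((f h) g)))) s))
Step 1: (((\g.(\h.((w h) (g h)))) p) ((\f.(\g.(\h.((f h) g)))) s))
Step 2: ((\h.((w h) (p h))) ((\f.(\g.(\h.((f h) g)))) s))
Step 3: ((w ((\f.(\g.(\h.((f h) g)))) s)) (p ((\f.(\g.(\h.((f h) g)))) s)))
Step 4: ((w (\g.(\h.((s h) g)))) (p ((\f.(\g.(\h.((f h) g)))) s)))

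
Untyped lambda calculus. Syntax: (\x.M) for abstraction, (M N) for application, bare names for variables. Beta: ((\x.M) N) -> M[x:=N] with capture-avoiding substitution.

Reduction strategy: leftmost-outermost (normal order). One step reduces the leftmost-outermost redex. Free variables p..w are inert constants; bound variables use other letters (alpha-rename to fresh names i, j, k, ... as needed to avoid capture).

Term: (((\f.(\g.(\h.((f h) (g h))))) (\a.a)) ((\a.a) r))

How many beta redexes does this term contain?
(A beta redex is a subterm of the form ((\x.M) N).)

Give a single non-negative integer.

Term: (((\f.(\g.(\h.((f h) (g h))))) (\a.a)) ((\a.a) r))
  Redex: ((\f.(\g.(\h.((f h) (g h))))) (\a.a))
  Redex: ((\a.a) r)
Total redexes: 2

Answer: 2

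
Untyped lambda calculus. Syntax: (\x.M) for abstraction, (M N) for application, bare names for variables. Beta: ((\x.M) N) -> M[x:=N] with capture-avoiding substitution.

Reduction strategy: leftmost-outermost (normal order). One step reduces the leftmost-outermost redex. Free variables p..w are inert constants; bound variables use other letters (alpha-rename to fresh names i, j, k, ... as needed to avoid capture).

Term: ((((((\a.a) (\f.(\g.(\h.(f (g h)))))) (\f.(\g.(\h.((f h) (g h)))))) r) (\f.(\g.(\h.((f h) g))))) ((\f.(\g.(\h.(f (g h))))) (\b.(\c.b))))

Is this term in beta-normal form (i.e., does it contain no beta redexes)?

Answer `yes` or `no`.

Term: ((((((\a.a) (\f.(\g.(\h.(f (g h)))))) (\f.(\g.(\h.((f h) (g h)))))) r) (\f.(\g.(\h.((f h) g))))) ((\f.(\g.(\h.(f (g h))))) (\b.(\c.b))))
Found 2 beta redex(es).

Answer: no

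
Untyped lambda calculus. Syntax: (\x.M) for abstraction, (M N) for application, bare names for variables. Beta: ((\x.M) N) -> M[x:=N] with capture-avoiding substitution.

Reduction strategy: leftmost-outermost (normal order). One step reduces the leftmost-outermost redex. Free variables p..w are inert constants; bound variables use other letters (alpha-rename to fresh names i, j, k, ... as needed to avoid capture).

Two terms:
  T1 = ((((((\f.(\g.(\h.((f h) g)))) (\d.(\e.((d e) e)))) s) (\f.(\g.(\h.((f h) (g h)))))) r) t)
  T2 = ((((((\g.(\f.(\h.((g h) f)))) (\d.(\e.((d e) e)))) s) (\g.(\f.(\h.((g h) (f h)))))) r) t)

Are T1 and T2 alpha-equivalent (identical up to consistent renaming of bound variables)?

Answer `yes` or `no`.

Term 1: ((((((\f.(\g.(\h.((f h) g)))) (\d.(\e.((d e) e)))) s) (\f.(\g.(\h.((f h) (g h)))))) r) t)
Term 2: ((((((\g.(\f.(\h.((g h) f)))) (\d.(\e.((d e) e)))) s) (\g.(\f.(\h.((g h) (f h)))))) r) t)
Alpha-equivalence: compare structure up to binder renaming.
Result: True

Answer: yes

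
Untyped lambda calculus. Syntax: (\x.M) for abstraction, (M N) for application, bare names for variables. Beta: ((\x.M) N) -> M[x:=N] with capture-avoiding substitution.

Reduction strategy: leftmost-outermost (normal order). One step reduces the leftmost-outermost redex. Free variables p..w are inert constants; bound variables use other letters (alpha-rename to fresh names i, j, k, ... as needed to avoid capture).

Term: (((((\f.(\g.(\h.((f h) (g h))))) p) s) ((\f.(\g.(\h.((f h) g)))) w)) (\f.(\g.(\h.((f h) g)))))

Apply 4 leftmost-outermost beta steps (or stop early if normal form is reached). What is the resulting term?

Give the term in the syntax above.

Step 0: (((((\f.(\g.(\h.((f h) (g h))))) p) s) ((\f.(\g.(\h.((f h) g)))) w)) (\f.(\g.(\h.((f h) g)))))
Step 1: ((((\g.(\h.((p h) (g h)))) s) ((\f.(\g.(\h.((f h) g)))) w)) (\f.(\g.(\h.((f h) g)))))
Step 2: (((\h.((p h) (s h))) ((\f.(\g.(\h.((f h) g)))) w)) (\f.(\g.(\h.((f h) g)))))
Step 3: (((p ((\f.(\g.(\h.((f h) g)))) w)) (s ((\f.(\g.(\h.((f h) g)))) w))) (\f.(\g.(\h.((f h) g)))))
Step 4: (((p (\g.(\h.((w h) g)))) (s ((\f.(\g.(\h.((f h) g)))) w))) (\f.(\g.(\h.((f h) g)))))

Answer: (((p (\g.(\h.((w h) g)))) (s ((\f.(\g.(\h.((f h) g)))) w))) (\f.(\g.(\h.((f h) g)))))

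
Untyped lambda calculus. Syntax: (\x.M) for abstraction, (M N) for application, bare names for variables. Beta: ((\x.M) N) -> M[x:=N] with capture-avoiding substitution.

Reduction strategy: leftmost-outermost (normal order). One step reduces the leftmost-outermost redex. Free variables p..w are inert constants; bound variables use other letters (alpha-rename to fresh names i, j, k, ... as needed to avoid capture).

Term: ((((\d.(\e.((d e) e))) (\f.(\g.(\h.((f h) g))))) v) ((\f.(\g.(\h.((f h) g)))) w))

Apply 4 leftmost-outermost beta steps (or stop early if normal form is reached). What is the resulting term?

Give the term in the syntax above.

Answer: ((\h.((v h) v)) ((\f.(\g.(\h.((f h) g)))) w))

Derivation:
Step 0: ((((\d.(\e.((d e) e))) (\f.(\g.(\h.((f h) g))))) v) ((\f.(\g.(\h.((f h) g)))) w))
Step 1: (((\e.(((\f.(\g.(\h.((f h) g)))) e) e)) v) ((\f.(\g.(\h.((f h) g)))) w))
Step 2: ((((\f.(\g.(\h.((f h) g)))) v) v) ((\f.(\g.(\h.((f h) g)))) w))
Step 3: (((\g.(\h.((v h) g))) v) ((\f.(\g.(\h.((f h) g)))) w))
Step 4: ((\h.((v h) v)) ((\f.(\g.(\h.((f h) g)))) w))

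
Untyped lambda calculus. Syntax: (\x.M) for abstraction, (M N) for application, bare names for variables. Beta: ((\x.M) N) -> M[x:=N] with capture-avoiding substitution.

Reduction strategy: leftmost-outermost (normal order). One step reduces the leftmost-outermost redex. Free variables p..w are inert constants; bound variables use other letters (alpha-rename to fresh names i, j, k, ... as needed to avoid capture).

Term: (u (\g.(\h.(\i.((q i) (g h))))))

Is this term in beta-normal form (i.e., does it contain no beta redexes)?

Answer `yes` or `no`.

Term: (u (\g.(\h.(\i.((q i) (g h))))))
No beta redexes found.

Answer: yes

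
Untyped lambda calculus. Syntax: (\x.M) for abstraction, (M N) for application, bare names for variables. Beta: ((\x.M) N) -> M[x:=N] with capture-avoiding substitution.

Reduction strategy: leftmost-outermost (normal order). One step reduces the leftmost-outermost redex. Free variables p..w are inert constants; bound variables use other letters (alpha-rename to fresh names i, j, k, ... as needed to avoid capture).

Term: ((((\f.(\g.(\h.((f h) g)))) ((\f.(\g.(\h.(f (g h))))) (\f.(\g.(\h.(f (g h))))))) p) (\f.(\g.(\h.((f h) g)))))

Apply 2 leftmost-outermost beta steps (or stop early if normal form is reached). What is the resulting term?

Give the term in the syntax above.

Step 0: ((((\f.(\g.(\h.((f h) g)))) ((\f.(\g.(\h.(f (g h))))) (\f.(\g.(\h.(f (g h))))))) p) (\f.(\g.(\h.((f h) g)))))
Step 1: (((\g.(\h.((((\f.(\g.(\h.(f (g h))))) (\f.(\g.(\h.(f (g h)))))) h) g))) p) (\f.(\g.(\h.((f h) g)))))
Step 2: ((\h.((((\f.(\g.(\h.(f (g h))))) (\f.(\g.(\h.(f (g h)))))) h) p)) (\f.(\g.(\h.((f h) g)))))

Answer: ((\h.((((\f.(\g.(\h.(f (g h))))) (\f.(\g.(\h.(f (g h)))))) h) p)) (\f.(\g.(\h.((f h) g)))))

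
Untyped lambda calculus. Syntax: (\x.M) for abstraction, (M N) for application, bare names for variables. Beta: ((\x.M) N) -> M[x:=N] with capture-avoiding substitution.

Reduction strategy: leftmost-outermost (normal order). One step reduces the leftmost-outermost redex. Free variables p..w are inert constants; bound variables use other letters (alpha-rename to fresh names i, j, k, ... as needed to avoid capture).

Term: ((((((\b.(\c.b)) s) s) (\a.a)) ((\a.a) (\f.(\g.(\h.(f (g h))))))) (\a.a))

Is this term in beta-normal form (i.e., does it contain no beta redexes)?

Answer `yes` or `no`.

Term: ((((((\b.(\c.b)) s) s) (\a.a)) ((\a.a) (\f.(\g.(\h.(f (g h))))))) (\a.a))
Found 2 beta redex(es).

Answer: no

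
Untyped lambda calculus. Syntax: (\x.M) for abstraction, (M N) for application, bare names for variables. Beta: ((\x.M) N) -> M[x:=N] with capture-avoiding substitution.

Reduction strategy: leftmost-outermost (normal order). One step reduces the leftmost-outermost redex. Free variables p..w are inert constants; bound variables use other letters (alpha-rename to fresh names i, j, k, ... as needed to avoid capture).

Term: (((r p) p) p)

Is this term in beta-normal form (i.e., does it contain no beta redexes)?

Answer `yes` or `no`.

Term: (((r p) p) p)
No beta redexes found.

Answer: yes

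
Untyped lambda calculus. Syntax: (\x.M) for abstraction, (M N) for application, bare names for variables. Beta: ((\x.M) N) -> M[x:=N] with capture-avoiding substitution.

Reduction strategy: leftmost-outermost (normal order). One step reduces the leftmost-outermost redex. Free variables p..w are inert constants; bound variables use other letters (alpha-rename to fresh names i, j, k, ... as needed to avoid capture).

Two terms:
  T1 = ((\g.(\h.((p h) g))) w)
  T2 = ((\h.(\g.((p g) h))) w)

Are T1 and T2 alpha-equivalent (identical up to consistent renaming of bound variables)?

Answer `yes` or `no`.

Term 1: ((\g.(\h.((p h) g))) w)
Term 2: ((\h.(\g.((p g) h))) w)
Alpha-equivalence: compare structure up to binder renaming.
Result: True

Answer: yes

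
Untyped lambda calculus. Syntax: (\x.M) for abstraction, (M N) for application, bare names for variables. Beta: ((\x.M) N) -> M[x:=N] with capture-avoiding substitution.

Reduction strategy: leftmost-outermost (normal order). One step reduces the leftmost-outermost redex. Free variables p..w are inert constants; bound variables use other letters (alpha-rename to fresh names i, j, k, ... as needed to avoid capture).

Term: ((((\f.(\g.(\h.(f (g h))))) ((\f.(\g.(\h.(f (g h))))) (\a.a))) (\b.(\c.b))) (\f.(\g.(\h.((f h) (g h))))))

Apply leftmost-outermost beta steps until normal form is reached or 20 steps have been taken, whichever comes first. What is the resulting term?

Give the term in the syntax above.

Answer: (\h.(\f.(\g.(\h.((f h) (g h))))))

Derivation:
Step 0: ((((\f.(\g.(\h.(f (g h))))) ((\f.(\g.(\h.(f (g h))))) (\a.a))) (\b.(\c.b))) (\f.(\g.(\h.((f h) (g h))))))
Step 1: (((\g.(\h.(((\f.(\g.(\h.(f (g h))))) (\a.a)) (g h)))) (\b.(\c.b))) (\f.(\g.(\h.((f h) (g h))))))
Step 2: ((\h.(((\f.(\g.(\h.(f (g h))))) (\a.a)) ((\b.(\c.b)) h))) (\f.(\g.(\h.((f h) (g h))))))
Step 3: (((\f.(\g.(\h.(f (g h))))) (\a.a)) ((\b.(\c.b)) (\f.(\g.(\h.((f h) (g h)))))))
Step 4: ((\g.(\h.((\a.a) (g h)))) ((\b.(\c.b)) (\f.(\g.(\h.((f h) (g h)))))))
Step 5: (\h.((\a.a) (((\b.(\c.b)) (\f.(\g.(\h.((f h) (g h)))))) h)))
Step 6: (\h.(((\b.(\c.b)) (\f.(\g.(\h.((f h) (g h)))))) h))
Step 7: (\h.((\c.(\f.(\g.(\h.((f h) (g h)))))) h))
Step 8: (\h.(\f.(\g.(\h.((f h) (g h))))))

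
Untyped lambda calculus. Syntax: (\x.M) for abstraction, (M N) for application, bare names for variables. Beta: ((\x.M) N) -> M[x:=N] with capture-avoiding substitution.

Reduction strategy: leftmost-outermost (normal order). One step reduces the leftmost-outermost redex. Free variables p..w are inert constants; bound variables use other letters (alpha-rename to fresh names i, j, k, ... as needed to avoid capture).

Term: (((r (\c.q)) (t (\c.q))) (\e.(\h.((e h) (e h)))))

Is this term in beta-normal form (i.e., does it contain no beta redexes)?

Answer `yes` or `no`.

Answer: yes

Derivation:
Term: (((r (\c.q)) (t (\c.q))) (\e.(\h.((e h) (e h)))))
No beta redexes found.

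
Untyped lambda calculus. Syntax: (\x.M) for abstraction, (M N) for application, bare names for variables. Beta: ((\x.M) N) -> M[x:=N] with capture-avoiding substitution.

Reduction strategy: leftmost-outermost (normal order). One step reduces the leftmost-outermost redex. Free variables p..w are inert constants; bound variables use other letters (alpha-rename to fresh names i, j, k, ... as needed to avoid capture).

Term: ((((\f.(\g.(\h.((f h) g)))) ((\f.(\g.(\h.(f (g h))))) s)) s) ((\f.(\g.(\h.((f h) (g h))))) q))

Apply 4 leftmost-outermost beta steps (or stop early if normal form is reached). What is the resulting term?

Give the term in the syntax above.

Answer: (((\g.(\h.(s (g h)))) ((\f.(\g.(\h.((f h) (g h))))) q)) s)

Derivation:
Step 0: ((((\f.(\g.(\h.((f h) g)))) ((\f.(\g.(\h.(f (g h))))) s)) s) ((\f.(\g.(\h.((f h) (g h))))) q))
Step 1: (((\g.(\h.((((\f.(\g.(\h.(f (g h))))) s) h) g))) s) ((\f.(\g.(\h.((f h) (g h))))) q))
Step 2: ((\h.((((\f.(\g.(\h.(f (g h))))) s) h) s)) ((\f.(\g.(\h.((f h) (g h))))) q))
Step 3: ((((\f.(\g.(\h.(f (g h))))) s) ((\f.(\g.(\h.((f h) (g h))))) q)) s)
Step 4: (((\g.(\h.(s (g h)))) ((\f.(\g.(\h.((f h) (g h))))) q)) s)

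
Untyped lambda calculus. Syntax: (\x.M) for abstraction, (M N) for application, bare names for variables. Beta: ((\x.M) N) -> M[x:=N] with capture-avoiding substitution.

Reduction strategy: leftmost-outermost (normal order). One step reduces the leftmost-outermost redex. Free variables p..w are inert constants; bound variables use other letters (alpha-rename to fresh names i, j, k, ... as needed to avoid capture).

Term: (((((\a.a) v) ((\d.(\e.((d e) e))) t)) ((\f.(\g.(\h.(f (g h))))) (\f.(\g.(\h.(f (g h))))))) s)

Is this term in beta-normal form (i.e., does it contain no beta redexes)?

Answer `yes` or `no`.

Answer: no

Derivation:
Term: (((((\a.a) v) ((\d.(\e.((d e) e))) t)) ((\f.(\g.(\h.(f (g h))))) (\f.(\g.(\h.(f (g h))))))) s)
Found 3 beta redex(es).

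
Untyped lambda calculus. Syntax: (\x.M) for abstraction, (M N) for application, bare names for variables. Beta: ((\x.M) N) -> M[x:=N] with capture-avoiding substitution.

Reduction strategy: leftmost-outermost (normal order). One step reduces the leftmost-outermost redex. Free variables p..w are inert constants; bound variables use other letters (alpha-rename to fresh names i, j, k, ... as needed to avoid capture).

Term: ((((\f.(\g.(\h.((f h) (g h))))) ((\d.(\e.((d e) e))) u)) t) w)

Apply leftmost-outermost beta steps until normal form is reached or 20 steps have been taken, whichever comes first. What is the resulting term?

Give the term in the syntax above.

Answer: (((u w) w) (t w))

Derivation:
Step 0: ((((\f.(\g.(\h.((f h) (g h))))) ((\d.(\e.((d e) e))) u)) t) w)
Step 1: (((\g.(\h.((((\d.(\e.((d e) e))) u) h) (g h)))) t) w)
Step 2: ((\h.((((\d.(\e.((d e) e))) u) h) (t h))) w)
Step 3: ((((\d.(\e.((d e) e))) u) w) (t w))
Step 4: (((\e.((u e) e)) w) (t w))
Step 5: (((u w) w) (t w))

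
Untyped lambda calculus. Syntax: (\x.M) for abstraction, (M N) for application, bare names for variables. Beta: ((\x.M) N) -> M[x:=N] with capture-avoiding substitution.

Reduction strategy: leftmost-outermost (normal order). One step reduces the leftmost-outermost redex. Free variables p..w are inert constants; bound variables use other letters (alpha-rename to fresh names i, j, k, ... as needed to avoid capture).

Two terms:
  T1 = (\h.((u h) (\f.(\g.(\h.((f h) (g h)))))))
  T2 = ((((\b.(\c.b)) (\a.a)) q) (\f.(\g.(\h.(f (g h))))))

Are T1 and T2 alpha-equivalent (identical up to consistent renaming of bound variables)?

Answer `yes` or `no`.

Answer: no

Derivation:
Term 1: (\h.((u h) (\f.(\g.(\h.((f h) (g h)))))))
Term 2: ((((\b.(\c.b)) (\a.a)) q) (\f.(\g.(\h.(f (g h))))))
Alpha-equivalence: compare structure up to binder renaming.
Result: False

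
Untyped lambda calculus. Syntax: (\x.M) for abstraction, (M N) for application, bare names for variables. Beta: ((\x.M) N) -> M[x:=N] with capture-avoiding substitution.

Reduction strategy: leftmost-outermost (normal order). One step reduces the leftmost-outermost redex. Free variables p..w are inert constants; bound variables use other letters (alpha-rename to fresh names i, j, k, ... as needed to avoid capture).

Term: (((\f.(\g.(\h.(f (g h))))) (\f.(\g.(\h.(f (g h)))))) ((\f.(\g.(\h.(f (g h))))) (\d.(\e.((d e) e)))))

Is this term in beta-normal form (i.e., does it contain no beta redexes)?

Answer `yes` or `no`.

Answer: no

Derivation:
Term: (((\f.(\g.(\h.(f (g h))))) (\f.(\g.(\h.(f (g h)))))) ((\f.(\g.(\h.(f (g h))))) (\d.(\e.((d e) e)))))
Found 2 beta redex(es).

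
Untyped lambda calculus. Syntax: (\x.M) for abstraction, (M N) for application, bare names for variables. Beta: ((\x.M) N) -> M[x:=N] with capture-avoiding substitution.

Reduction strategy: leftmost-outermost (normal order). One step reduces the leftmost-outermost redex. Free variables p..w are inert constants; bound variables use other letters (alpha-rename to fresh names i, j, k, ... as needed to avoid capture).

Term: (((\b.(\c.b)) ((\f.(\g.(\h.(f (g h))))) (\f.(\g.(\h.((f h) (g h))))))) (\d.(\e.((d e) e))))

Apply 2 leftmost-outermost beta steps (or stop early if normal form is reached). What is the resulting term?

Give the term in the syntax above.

Step 0: (((\b.(\c.b)) ((\f.(\g.(\h.(f (g h))))) (\f.(\g.(\h.((f h) (g h))))))) (\d.(\e.((d e) e))))
Step 1: ((\c.((\f.(\g.(\h.(f (g h))))) (\f.(\g.(\h.((f h) (g h))))))) (\d.(\e.((d e) e))))
Step 2: ((\f.(\g.(\h.(f (g h))))) (\f.(\g.(\h.((f h) (g h))))))

Answer: ((\f.(\g.(\h.(f (g h))))) (\f.(\g.(\h.((f h) (g h))))))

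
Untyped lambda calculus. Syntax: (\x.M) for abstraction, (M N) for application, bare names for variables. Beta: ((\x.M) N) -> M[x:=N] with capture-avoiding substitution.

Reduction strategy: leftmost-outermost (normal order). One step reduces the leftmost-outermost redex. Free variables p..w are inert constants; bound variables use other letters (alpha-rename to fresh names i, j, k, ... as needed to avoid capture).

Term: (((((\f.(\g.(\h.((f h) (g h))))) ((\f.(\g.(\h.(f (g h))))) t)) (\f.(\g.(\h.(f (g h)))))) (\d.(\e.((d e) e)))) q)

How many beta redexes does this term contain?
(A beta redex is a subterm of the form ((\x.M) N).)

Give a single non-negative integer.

Answer: 2

Derivation:
Term: (((((\f.(\g.(\h.((f h) (g h))))) ((\f.(\g.(\h.(f (g h))))) t)) (\f.(\g.(\h.(f (g h)))))) (\d.(\e.((d e) e)))) q)
  Redex: ((\f.(\g.(\h.((f h) (g h))))) ((\f.(\g.(\h.(f (g h))))) t))
  Redex: ((\f.(\g.(\h.(f (g h))))) t)
Total redexes: 2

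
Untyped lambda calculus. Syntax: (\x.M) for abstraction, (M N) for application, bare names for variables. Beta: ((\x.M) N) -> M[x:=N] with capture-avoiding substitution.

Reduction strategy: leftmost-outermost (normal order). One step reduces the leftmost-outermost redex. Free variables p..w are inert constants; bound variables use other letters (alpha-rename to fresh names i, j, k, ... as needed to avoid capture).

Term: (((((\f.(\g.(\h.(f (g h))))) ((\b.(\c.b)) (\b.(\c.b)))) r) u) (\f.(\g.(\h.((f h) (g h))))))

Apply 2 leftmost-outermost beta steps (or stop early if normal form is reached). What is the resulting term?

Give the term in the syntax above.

Answer: (((\h.(((\b.(\c.b)) (\b.(\c.b))) (r h))) u) (\f.(\g.(\h.((f h) (g h))))))

Derivation:
Step 0: (((((\f.(\g.(\h.(f (g h))))) ((\b.(\c.b)) (\b.(\c.b)))) r) u) (\f.(\g.(\h.((f h) (g h))))))
Step 1: ((((\g.(\h.(((\b.(\c.b)) (\b.(\c.b))) (g h)))) r) u) (\f.(\g.(\h.((f h) (g h))))))
Step 2: (((\h.(((\b.(\c.b)) (\b.(\c.b))) (r h))) u) (\f.(\g.(\h.((f h) (g h))))))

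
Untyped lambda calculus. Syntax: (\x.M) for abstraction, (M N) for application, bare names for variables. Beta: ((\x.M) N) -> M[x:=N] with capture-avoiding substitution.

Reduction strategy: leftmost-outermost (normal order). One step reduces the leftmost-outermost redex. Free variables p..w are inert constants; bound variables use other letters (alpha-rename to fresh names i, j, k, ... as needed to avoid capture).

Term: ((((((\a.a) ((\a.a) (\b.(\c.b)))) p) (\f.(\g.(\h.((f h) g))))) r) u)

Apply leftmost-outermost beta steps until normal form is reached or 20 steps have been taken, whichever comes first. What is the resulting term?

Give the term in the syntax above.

Step 0: ((((((\a.a) ((\a.a) (\b.(\c.b)))) p) (\f.(\g.(\h.((f h) g))))) r) u)
Step 1: ((((((\a.a) (\b.(\c.b))) p) (\f.(\g.(\h.((f h) g))))) r) u)
Step 2: (((((\b.(\c.b)) p) (\f.(\g.(\h.((f h) g))))) r) u)
Step 3: ((((\c.p) (\f.(\g.(\h.((f h) g))))) r) u)
Step 4: ((p r) u)

Answer: ((p r) u)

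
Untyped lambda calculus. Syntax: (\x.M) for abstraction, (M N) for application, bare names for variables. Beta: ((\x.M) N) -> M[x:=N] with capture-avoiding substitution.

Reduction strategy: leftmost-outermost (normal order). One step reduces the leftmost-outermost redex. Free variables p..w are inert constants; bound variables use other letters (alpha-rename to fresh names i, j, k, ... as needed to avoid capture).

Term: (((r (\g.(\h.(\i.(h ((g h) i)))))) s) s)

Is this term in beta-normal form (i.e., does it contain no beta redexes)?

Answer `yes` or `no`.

Answer: yes

Derivation:
Term: (((r (\g.(\h.(\i.(h ((g h) i)))))) s) s)
No beta redexes found.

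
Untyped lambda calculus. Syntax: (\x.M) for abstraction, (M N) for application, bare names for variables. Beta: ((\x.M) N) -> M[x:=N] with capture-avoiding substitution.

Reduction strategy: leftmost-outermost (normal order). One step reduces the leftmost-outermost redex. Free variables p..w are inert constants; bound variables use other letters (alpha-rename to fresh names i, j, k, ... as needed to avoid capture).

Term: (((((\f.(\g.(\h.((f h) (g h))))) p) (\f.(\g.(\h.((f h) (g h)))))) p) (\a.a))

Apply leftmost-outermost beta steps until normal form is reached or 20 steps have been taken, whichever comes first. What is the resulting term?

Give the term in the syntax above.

Answer: (((p p) (\g.(\h.((p h) (g h))))) (\a.a))

Derivation:
Step 0: (((((\f.(\g.(\h.((f h) (g h))))) p) (\f.(\g.(\h.((f h) (g h)))))) p) (\a.a))
Step 1: ((((\g.(\h.((p h) (g h)))) (\f.(\g.(\h.((f h) (g h)))))) p) (\a.a))
Step 2: (((\h.((p h) ((\f.(\g.(\h.((f h) (g h))))) h))) p) (\a.a))
Step 3: (((p p) ((\f.(\g.(\h.((f h) (g h))))) p)) (\a.a))
Step 4: (((p p) (\g.(\h.((p h) (g h))))) (\a.a))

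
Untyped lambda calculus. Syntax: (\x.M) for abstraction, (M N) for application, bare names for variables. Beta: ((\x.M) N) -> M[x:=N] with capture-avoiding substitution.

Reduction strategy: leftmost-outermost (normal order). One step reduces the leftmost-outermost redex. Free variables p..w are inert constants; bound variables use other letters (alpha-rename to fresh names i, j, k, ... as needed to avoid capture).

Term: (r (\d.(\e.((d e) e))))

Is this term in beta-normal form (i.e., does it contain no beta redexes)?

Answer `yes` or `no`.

Term: (r (\d.(\e.((d e) e))))
No beta redexes found.

Answer: yes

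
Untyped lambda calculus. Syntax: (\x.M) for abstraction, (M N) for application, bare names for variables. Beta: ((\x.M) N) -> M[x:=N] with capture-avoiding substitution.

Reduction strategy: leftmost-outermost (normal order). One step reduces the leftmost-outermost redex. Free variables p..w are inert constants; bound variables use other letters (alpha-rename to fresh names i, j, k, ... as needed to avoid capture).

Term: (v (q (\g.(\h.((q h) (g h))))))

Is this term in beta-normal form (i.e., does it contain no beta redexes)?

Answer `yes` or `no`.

Term: (v (q (\g.(\h.((q h) (g h))))))
No beta redexes found.

Answer: yes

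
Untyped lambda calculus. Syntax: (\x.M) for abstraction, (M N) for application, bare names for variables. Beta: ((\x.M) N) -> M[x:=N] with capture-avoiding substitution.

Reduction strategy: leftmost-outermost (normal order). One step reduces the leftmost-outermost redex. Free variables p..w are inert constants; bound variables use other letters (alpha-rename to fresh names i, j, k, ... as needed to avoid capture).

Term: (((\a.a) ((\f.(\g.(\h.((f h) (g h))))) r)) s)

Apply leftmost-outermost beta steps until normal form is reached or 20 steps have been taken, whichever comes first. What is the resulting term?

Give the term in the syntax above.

Step 0: (((\a.a) ((\f.(\g.(\h.((f h) (g h))))) r)) s)
Step 1: (((\f.(\g.(\h.((f h) (g h))))) r) s)
Step 2: ((\g.(\h.((r h) (g h)))) s)
Step 3: (\h.((r h) (s h)))

Answer: (\h.((r h) (s h)))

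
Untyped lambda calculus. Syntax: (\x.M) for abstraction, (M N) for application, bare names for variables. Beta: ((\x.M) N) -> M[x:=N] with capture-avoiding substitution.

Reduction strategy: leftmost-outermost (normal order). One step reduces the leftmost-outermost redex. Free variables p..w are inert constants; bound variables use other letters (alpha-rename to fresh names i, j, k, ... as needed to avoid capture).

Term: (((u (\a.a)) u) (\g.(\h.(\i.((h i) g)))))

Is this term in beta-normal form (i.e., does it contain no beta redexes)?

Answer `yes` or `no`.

Term: (((u (\a.a)) u) (\g.(\h.(\i.((h i) g)))))
No beta redexes found.

Answer: yes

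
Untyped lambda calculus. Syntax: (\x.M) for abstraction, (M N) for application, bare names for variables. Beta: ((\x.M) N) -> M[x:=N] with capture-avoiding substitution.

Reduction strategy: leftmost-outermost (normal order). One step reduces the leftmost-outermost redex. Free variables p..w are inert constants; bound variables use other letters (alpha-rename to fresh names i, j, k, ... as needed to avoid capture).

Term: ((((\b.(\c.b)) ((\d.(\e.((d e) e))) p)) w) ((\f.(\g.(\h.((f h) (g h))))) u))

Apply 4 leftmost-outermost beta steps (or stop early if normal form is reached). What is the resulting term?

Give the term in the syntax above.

Step 0: ((((\b.(\c.b)) ((\d.(\e.((d e) e))) p)) w) ((\f.(\g.(\h.((f h) (g h))))) u))
Step 1: (((\c.((\d.(\e.((d e) e))) p)) w) ((\f.(\g.(\h.((f h) (g h))))) u))
Step 2: (((\d.(\e.((d e) e))) p) ((\f.(\g.(\h.((f h) (g h))))) u))
Step 3: ((\e.((p e) e)) ((\f.(\g.(\h.((f h) (g h))))) u))
Step 4: ((p ((\f.(\g.(\h.((f h) (g h))))) u)) ((\f.(\g.(\h.((f h) (g h))))) u))

Answer: ((p ((\f.(\g.(\h.((f h) (g h))))) u)) ((\f.(\g.(\h.((f h) (g h))))) u))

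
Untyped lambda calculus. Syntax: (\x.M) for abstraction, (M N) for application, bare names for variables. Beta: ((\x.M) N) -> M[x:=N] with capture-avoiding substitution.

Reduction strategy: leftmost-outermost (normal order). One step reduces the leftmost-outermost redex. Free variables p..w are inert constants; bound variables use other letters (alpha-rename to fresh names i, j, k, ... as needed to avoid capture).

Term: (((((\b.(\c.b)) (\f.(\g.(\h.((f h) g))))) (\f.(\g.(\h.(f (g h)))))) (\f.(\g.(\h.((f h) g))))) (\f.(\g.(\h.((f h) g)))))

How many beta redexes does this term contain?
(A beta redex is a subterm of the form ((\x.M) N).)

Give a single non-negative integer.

Answer: 1

Derivation:
Term: (((((\b.(\c.b)) (\f.(\g.(\h.((f h) g))))) (\f.(\g.(\h.(f (g h)))))) (\f.(\g.(\h.((f h) g))))) (\f.(\g.(\h.((f h) g)))))
  Redex: ((\b.(\c.b)) (\f.(\g.(\h.((f h) g)))))
Total redexes: 1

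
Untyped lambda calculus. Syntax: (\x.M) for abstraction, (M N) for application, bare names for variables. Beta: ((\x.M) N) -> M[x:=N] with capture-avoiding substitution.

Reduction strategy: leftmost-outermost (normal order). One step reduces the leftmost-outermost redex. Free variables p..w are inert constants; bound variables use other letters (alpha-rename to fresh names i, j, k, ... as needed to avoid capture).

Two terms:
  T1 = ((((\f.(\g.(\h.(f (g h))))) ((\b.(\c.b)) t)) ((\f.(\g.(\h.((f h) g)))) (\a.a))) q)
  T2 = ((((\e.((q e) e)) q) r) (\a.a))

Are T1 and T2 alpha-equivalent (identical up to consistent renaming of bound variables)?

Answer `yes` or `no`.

Answer: no

Derivation:
Term 1: ((((\f.(\g.(\h.(f (g h))))) ((\b.(\c.b)) t)) ((\f.(\g.(\h.((f h) g)))) (\a.a))) q)
Term 2: ((((\e.((q e) e)) q) r) (\a.a))
Alpha-equivalence: compare structure up to binder renaming.
Result: False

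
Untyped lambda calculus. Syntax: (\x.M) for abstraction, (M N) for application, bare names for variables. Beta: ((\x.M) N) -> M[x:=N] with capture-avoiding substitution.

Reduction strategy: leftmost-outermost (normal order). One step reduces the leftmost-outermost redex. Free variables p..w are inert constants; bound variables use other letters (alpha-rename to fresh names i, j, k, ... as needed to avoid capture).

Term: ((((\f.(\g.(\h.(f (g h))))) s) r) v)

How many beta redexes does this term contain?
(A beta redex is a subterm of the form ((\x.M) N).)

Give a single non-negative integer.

Answer: 1

Derivation:
Term: ((((\f.(\g.(\h.(f (g h))))) s) r) v)
  Redex: ((\f.(\g.(\h.(f (g h))))) s)
Total redexes: 1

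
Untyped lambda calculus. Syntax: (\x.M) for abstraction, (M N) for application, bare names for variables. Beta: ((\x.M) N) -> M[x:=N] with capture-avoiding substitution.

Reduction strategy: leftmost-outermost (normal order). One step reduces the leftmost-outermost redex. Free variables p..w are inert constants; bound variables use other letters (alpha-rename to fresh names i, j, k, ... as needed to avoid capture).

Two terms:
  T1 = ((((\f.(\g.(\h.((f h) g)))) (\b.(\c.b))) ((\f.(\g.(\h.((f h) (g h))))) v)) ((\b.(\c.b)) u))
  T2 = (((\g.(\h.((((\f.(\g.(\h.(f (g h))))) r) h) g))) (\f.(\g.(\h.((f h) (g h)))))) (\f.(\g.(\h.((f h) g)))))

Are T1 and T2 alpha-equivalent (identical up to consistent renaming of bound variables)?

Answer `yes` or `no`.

Term 1: ((((\f.(\g.(\h.((f h) g)))) (\b.(\c.b))) ((\f.(\g.(\h.((f h) (g h))))) v)) ((\b.(\c.b)) u))
Term 2: (((\g.(\h.((((\f.(\g.(\h.(f (g h))))) r) h) g))) (\f.(\g.(\h.((f h) (g h)))))) (\f.(\g.(\h.((f h) g)))))
Alpha-equivalence: compare structure up to binder renaming.
Result: False

Answer: no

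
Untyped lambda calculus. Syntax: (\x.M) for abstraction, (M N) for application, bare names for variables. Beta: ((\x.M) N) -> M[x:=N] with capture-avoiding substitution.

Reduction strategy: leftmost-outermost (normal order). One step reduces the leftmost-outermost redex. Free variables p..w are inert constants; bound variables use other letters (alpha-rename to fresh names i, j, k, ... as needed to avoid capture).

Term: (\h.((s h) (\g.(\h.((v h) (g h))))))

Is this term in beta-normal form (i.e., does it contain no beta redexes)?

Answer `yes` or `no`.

Answer: yes

Derivation:
Term: (\h.((s h) (\g.(\h.((v h) (g h))))))
No beta redexes found.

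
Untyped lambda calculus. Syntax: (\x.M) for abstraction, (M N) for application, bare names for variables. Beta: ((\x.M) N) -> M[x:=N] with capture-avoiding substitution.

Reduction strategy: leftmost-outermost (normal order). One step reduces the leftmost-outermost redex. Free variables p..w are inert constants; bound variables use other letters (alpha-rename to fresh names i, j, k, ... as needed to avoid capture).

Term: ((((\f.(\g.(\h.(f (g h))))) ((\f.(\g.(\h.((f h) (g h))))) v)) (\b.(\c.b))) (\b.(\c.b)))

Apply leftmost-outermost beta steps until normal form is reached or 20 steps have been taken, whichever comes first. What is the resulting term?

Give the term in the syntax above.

Step 0: ((((\f.(\g.(\h.(f (g h))))) ((\f.(\g.(\h.((f h) (g h))))) v)) (\b.(\c.b))) (\b.(\c.b)))
Step 1: (((\g.(\h.(((\f.(\g.(\h.((f h) (g h))))) v) (g h)))) (\b.(\c.b))) (\b.(\c.b)))
Step 2: ((\h.(((\f.(\g.(\h.((f h) (g h))))) v) ((\b.(\c.b)) h))) (\b.(\c.b)))
Step 3: (((\f.(\g.(\h.((f h) (g h))))) v) ((\b.(\c.b)) (\b.(\c.b))))
Step 4: ((\g.(\h.((v h) (g h)))) ((\b.(\c.b)) (\b.(\c.b))))
Step 5: (\h.((v h) (((\b.(\c.b)) (\b.(\c.b))) h)))
Step 6: (\h.((v h) ((\c.(\b.(\c.b))) h)))
Step 7: (\h.((v h) (\b.(\c.b))))

Answer: (\h.((v h) (\b.(\c.b))))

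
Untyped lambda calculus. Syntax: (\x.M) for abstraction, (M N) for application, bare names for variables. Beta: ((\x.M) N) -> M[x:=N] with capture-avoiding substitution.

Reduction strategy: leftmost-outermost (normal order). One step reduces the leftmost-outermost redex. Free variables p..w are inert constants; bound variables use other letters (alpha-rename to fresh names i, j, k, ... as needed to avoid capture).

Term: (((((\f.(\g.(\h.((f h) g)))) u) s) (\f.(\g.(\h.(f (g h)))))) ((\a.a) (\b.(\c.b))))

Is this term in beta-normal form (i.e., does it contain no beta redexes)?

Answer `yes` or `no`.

Term: (((((\f.(\g.(\h.((f h) g)))) u) s) (\f.(\g.(\h.(f (g h)))))) ((\a.a) (\b.(\c.b))))
Found 2 beta redex(es).

Answer: no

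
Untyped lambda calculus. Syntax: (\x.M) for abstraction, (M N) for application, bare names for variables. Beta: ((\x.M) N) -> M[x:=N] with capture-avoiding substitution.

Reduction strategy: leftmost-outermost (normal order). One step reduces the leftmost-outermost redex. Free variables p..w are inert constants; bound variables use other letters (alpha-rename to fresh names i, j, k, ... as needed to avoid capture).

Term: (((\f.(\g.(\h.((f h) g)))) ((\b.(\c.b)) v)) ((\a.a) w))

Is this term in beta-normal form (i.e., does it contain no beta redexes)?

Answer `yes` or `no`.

Term: (((\f.(\g.(\h.((f h) g)))) ((\b.(\c.b)) v)) ((\a.a) w))
Found 3 beta redex(es).

Answer: no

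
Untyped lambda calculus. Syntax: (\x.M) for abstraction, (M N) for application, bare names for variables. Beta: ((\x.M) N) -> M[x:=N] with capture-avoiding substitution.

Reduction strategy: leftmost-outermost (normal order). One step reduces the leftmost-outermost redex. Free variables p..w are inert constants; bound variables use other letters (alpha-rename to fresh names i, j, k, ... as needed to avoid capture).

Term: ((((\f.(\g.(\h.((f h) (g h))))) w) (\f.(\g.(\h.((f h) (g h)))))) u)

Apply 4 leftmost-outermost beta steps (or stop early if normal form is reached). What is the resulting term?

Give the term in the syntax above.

Answer: ((w u) (\g.(\h.((u h) (g h)))))

Derivation:
Step 0: ((((\f.(\g.(\h.((f h) (g h))))) w) (\f.(\g.(\h.((f h) (g h)))))) u)
Step 1: (((\g.(\h.((w h) (g h)))) (\f.(\g.(\h.((f h) (g h)))))) u)
Step 2: ((\h.((w h) ((\f.(\g.(\h.((f h) (g h))))) h))) u)
Step 3: ((w u) ((\f.(\g.(\h.((f h) (g h))))) u))
Step 4: ((w u) (\g.(\h.((u h) (g h)))))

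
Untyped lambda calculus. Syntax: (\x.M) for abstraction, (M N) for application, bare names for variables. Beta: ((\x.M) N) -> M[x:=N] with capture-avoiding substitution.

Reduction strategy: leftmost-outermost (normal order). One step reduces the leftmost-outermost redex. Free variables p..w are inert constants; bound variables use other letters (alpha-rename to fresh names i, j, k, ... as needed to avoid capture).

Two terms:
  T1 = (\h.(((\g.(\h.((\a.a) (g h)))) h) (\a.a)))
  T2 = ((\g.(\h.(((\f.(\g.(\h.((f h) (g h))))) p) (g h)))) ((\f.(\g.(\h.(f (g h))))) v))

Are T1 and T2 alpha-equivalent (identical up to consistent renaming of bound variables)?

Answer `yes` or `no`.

Term 1: (\h.(((\g.(\h.((\a.a) (g h)))) h) (\a.a)))
Term 2: ((\g.(\h.(((\f.(\g.(\h.((f h) (g h))))) p) (g h)))) ((\f.(\g.(\h.(f (g h))))) v))
Alpha-equivalence: compare structure up to binder renaming.
Result: False

Answer: no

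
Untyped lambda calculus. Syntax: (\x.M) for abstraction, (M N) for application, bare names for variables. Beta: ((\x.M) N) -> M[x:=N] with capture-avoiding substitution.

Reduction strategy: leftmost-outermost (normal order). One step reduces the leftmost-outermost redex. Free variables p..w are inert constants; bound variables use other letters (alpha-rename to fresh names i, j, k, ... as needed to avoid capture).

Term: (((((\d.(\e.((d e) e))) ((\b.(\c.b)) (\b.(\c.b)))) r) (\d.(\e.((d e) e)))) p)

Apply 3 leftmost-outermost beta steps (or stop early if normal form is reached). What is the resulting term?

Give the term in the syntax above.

Step 0: (((((\d.(\e.((d e) e))) ((\b.(\c.b)) (\b.(\c.b)))) r) (\d.(\e.((d e) e)))) p)
Step 1: ((((\e.((((\b.(\c.b)) (\b.(\c.b))) e) e)) r) (\d.(\e.((d e) e)))) p)
Step 2: ((((((\b.(\c.b)) (\b.(\c.b))) r) r) (\d.(\e.((d e) e)))) p)
Step 3: (((((\c.(\b.(\c.b))) r) r) (\d.(\e.((d e) e)))) p)

Answer: (((((\c.(\b.(\c.b))) r) r) (\d.(\e.((d e) e)))) p)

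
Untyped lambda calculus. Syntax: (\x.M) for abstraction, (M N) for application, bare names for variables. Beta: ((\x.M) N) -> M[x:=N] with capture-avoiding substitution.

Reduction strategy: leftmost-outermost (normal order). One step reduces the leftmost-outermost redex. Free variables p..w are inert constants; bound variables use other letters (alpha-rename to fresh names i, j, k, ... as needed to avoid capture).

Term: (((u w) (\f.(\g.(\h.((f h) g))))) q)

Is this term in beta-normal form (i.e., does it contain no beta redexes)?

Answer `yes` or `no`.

Term: (((u w) (\f.(\g.(\h.((f h) g))))) q)
No beta redexes found.

Answer: yes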